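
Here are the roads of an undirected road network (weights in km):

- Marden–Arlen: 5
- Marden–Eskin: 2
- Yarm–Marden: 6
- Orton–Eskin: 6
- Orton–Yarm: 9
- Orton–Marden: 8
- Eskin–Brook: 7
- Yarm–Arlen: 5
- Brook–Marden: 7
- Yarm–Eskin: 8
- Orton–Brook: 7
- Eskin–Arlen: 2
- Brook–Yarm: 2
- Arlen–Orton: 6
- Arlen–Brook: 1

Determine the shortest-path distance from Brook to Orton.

Settle nodes by increasing distance from Brook:
Brook: 0
Arlen: 1  (via Brook)
Yarm: 2  (via Brook)
Eskin: 3  (via Arlen)
Marden: 5  (via Eskin)
Orton: 7  (via Brook)
Shortest route: Brook → Orton = 7 km.

7 km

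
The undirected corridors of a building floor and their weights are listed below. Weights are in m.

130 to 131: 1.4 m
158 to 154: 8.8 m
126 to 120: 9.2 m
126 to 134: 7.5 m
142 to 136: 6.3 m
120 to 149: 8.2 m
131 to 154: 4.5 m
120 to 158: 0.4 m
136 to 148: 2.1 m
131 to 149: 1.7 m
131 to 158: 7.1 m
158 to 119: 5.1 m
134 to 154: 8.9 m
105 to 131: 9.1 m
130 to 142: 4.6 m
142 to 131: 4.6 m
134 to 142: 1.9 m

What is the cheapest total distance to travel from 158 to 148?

20.1 m

Settle nodes by increasing distance from 158:
158: 0
120: 0.4  (via 158)
119: 5.1  (via 158)
131: 7.1  (via 158)
130: 8.5  (via 131)
149: 8.6  (via 120)
154: 8.8  (via 158)
126: 9.6  (via 120)
142: 11.7  (via 131)
134: 13.6  (via 142)
105: 16.2  (via 131)
136: 18  (via 142)
148: 20.1  (via 136)
Shortest route: 158 → 131 → 142 → 136 → 148 = 20.1 m.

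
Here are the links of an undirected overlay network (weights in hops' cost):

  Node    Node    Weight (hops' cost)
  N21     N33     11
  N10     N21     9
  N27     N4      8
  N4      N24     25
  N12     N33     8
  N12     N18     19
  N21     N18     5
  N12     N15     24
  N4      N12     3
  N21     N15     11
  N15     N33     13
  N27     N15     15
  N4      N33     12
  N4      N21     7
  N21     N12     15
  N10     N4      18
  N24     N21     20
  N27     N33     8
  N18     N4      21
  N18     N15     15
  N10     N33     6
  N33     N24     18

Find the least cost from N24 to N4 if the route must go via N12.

29 hops' cost

Shortest N24→N12: N24 → N33 → N12 = 26
Shortest N12→N4: N12 → N4 = 3
Total via N12: 26 + 3 = 29 hops' cost.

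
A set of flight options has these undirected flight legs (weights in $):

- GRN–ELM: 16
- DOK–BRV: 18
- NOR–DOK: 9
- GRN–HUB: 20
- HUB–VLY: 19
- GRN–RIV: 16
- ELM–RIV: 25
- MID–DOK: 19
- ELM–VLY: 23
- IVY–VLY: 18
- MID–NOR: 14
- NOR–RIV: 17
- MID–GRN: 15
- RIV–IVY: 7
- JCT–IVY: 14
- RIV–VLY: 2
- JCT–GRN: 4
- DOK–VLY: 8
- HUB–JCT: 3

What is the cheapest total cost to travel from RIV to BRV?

$28

Candidate routes:
RIV - NOR - DOK - BRV: 17+9+18 = 44
RIV - VLY - DOK - BRV: 2+8+18 = 28
Cheapest is RIV - VLY - DOK - BRV at $28.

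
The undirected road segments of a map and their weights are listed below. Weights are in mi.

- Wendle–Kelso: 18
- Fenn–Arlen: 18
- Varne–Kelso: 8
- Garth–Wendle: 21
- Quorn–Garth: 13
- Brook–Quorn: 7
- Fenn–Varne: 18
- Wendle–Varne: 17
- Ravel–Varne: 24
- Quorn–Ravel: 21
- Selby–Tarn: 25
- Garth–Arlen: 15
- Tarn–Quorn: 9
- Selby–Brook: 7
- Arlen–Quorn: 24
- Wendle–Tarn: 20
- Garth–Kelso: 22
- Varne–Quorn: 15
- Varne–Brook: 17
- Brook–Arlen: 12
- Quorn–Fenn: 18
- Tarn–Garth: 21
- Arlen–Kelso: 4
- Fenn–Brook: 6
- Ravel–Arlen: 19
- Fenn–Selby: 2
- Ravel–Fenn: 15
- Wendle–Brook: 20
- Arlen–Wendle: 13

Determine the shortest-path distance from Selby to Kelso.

Shortest distances from Selby:
Selby: 0
Fenn: 2  (via Selby)
Brook: 7  (via Selby)
Quorn: 14  (via Brook)
Ravel: 17  (via Fenn)
Arlen: 19  (via Brook)
Varne: 20  (via Fenn)
Kelso: 23  (via Arlen)
Shortest route: Selby → Brook → Arlen → Kelso = 23 mi.

23 mi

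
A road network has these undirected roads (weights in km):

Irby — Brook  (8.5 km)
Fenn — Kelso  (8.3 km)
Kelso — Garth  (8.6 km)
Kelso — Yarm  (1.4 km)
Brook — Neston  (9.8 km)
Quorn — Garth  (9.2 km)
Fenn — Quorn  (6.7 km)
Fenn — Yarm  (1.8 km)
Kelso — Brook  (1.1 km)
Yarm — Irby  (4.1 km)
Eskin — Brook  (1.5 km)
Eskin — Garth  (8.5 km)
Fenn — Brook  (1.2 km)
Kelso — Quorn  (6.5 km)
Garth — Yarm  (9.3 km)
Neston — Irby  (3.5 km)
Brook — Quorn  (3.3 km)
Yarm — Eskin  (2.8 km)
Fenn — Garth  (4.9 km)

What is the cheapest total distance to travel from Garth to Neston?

14.3 km

Settle nodes by increasing distance from Garth:
Garth: 0
Fenn: 4.9  (via Garth)
Brook: 6.1  (via Fenn)
Yarm: 6.7  (via Fenn)
Kelso: 7.2  (via Brook)
Eskin: 7.6  (via Brook)
Quorn: 9.2  (via Garth)
Irby: 10.8  (via Yarm)
Neston: 14.3  (via Irby)
Shortest route: Garth–Fenn–Yarm–Irby–Neston = 14.3 km.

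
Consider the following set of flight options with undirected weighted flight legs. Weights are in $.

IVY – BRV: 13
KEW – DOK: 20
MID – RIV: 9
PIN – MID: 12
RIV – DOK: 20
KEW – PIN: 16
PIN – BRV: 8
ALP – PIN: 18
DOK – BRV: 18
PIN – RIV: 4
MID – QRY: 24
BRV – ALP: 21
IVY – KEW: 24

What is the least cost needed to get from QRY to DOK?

Running Dijkstra from QRY:
QRY: 0
MID: 24  (via QRY)
RIV: 33  (via MID)
PIN: 36  (via MID)
BRV: 44  (via PIN)
KEW: 52  (via PIN)
DOK: 53  (via RIV)
Shortest route: QRY → MID → RIV → DOK = $53.

$53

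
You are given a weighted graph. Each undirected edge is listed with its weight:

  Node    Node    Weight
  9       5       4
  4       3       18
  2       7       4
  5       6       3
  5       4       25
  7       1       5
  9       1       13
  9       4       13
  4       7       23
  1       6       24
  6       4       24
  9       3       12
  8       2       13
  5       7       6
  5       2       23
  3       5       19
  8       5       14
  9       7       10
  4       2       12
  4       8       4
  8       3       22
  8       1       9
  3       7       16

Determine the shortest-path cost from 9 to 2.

14

Running Dijkstra from 9:
9: 0
5: 4  (via 9)
6: 7  (via 5)
7: 10  (via 9)
3: 12  (via 9)
1: 13  (via 9)
4: 13  (via 9)
2: 14  (via 7)
Shortest route: 9–7–2 = 14.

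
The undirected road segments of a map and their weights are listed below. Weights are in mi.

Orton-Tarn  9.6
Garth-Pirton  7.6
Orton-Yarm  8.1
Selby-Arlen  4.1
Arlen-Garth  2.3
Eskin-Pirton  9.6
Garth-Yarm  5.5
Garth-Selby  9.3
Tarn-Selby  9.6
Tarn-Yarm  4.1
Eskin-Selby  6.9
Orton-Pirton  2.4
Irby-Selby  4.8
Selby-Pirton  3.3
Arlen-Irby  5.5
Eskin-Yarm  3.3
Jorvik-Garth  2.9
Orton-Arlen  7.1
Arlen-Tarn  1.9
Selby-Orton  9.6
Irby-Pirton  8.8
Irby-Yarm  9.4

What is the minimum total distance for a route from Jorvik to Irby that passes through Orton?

Shortest Jorvik→Orton: Jorvik–Garth–Arlen–Orton = 12.3
Best Orton to Irby: Orton–Pirton–Selby–Irby costing 10.5
Total via Orton: 12.3 + 10.5 = 22.8 mi.

22.8 mi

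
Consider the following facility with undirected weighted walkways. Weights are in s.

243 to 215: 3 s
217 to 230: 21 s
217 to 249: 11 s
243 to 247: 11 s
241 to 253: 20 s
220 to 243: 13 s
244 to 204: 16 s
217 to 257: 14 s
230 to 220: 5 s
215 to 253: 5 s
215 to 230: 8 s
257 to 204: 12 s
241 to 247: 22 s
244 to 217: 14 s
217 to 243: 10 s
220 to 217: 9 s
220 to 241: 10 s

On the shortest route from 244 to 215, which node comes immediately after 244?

Enumerating some paths:
244 → 217 → 243 → 215: 14+10+3 = 27
244 → 217 → 220 → 230 → 215: 14+9+5+8 = 36
The minimum is 27 s via 244 → 217 → 243 → 215.
So from 244 the first move is to 217.

217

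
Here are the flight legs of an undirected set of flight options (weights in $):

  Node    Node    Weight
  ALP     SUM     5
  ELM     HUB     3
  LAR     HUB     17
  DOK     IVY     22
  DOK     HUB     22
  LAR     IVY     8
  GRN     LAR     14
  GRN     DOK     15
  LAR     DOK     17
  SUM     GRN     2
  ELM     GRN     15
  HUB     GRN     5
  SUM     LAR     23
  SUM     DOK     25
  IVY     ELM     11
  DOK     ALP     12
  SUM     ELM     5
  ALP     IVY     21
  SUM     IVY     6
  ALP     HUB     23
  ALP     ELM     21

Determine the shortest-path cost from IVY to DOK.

Enumerating some paths:
IVY - DOK: 22 = 22
IVY - SUM - ALP - DOK: 6+5+12 = 23
IVY - SUM - GRN - DOK: 6+2+15 = 23
Cheapest is IVY - DOK at $22.

$22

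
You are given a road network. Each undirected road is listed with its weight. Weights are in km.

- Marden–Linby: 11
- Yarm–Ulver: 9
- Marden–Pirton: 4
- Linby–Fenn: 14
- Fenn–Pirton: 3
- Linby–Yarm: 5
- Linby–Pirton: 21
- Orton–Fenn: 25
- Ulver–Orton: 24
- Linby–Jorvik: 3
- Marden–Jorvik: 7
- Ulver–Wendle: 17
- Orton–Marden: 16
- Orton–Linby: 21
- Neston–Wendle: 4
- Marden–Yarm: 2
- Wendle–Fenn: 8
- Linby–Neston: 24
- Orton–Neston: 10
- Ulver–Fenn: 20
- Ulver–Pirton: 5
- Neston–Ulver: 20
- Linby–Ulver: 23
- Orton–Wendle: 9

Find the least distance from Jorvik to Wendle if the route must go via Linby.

25 km

Best Jorvik to Linby: Jorvik → Linby costing 3
Best Linby to Wendle: Linby → Fenn → Wendle costing 22
Total via Linby: 3 + 22 = 25 km.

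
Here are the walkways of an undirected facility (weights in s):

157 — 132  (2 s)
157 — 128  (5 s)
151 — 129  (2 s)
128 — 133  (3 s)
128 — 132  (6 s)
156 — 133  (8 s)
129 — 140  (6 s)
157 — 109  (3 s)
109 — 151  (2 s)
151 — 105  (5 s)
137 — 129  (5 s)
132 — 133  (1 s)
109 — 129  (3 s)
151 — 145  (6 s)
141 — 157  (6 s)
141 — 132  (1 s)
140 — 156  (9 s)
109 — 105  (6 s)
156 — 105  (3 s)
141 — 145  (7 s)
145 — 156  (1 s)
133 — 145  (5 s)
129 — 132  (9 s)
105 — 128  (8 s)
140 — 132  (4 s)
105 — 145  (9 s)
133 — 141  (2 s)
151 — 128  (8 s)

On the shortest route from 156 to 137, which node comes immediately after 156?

145

Enumerating some paths:
156 - 145 - 151 - 129 - 137: 1+6+2+5 = 14
156 - 145 - 151 - 109 - 129 - 137: 1+6+2+3+5 = 17
156 - 105 - 151 - 129 - 137: 3+5+2+5 = 15
156 - 105 - 109 - 129 - 137: 3+6+3+5 = 17
Cheapest is 156 - 145 - 151 - 129 - 137 at 14 s.
So from 156 the first move is to 145.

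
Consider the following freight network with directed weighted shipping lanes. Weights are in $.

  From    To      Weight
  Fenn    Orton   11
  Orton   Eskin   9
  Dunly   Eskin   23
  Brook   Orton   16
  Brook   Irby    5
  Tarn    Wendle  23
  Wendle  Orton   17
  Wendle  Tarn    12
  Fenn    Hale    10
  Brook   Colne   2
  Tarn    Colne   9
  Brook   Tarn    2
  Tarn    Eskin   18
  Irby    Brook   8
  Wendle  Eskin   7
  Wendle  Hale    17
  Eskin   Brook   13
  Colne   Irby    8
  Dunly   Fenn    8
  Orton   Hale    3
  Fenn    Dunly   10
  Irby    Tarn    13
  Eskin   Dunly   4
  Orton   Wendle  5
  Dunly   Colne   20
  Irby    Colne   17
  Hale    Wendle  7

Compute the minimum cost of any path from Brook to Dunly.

$24

Candidate routes:
Brook–Orton–Eskin–Dunly: 16+9+4 = 29
Brook–Tarn–Eskin–Dunly: 2+18+4 = 24
Brook–Orton–Wendle–Eskin–Dunly: 16+5+7+4 = 32
Cheapest is Brook–Tarn–Eskin–Dunly at $24.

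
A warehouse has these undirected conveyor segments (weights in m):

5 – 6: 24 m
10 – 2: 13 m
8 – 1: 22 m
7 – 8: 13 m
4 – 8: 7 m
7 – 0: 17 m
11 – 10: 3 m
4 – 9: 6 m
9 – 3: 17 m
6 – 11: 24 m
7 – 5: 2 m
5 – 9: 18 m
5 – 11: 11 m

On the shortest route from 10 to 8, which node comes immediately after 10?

Compare a few routes:
10–11–5–7–8: 3+11+2+13 = 29
10–11–5–9–4–8: 3+11+18+6+7 = 45
10–11–6–5–7–8: 3+24+24+2+13 = 66
The minimum is 29 m via 10–11–5–7–8.
So from 10 the first move is to 11.

11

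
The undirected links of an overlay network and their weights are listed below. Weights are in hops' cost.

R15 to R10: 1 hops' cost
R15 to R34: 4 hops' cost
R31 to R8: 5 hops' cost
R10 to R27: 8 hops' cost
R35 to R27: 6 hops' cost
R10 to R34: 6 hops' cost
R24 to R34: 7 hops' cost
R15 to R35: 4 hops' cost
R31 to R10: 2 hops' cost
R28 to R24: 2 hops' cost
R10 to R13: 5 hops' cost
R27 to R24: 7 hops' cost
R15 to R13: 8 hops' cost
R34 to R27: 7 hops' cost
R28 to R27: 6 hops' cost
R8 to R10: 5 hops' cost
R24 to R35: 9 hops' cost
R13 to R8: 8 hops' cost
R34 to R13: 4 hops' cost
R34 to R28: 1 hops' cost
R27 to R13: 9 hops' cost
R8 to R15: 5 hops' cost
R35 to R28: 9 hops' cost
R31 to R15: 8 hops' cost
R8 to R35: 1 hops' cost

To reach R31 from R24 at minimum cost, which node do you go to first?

R28

Candidate routes:
R24 → R28 → R34 → R10 → R31: 2+1+6+2 = 11
R24 → R28 → R34 → R15 → R10 → R31: 2+1+4+1+2 = 10
The minimum is 10 hops' cost via R24 → R28 → R34 → R15 → R10 → R31.
So from R24 the first move is to R28.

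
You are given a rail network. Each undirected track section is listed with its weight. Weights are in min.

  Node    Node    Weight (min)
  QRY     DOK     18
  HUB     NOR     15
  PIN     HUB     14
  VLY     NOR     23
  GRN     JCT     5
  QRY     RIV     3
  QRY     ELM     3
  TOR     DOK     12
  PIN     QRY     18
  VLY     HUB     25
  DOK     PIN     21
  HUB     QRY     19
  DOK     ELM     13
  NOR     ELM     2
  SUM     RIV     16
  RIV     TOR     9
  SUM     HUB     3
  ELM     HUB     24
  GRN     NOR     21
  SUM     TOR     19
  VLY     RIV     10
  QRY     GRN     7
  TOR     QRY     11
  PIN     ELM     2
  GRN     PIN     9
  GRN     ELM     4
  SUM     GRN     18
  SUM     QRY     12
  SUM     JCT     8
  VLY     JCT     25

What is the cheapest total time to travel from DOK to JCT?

22 min

Shortest distances from DOK:
DOK: 0
TOR: 12  (via DOK)
ELM: 13  (via DOK)
PIN: 15  (via ELM)
NOR: 15  (via ELM)
QRY: 16  (via ELM)
GRN: 17  (via ELM)
RIV: 19  (via QRY)
JCT: 22  (via GRN)
Shortest route: DOK → ELM → GRN → JCT = 22 min.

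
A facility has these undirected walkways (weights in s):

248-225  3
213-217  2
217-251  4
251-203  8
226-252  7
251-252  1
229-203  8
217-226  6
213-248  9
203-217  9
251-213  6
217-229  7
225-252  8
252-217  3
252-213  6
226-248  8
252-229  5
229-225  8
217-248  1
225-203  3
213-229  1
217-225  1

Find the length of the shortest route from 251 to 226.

Candidate routes:
251–217–226: 4+6 = 10
251–252–226: 1+7 = 8
The minimum is 8 s via 251–252–226.

8 s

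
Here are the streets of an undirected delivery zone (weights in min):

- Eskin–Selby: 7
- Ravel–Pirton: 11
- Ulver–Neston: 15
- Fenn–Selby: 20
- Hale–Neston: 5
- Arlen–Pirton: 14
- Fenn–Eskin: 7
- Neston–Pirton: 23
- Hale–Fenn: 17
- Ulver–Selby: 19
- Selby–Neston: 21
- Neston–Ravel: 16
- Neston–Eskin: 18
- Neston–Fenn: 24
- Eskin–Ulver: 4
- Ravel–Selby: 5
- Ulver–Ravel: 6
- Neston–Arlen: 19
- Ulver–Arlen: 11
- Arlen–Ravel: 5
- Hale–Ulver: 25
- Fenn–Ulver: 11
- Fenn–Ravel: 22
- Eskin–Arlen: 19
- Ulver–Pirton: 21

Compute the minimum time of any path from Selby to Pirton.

Shortest distances from Selby:
Selby: 0
Ravel: 5  (via Selby)
Eskin: 7  (via Selby)
Arlen: 10  (via Ravel)
Ulver: 11  (via Ravel)
Fenn: 14  (via Eskin)
Pirton: 16  (via Ravel)
Shortest route: Selby → Ravel → Pirton = 16 min.

16 min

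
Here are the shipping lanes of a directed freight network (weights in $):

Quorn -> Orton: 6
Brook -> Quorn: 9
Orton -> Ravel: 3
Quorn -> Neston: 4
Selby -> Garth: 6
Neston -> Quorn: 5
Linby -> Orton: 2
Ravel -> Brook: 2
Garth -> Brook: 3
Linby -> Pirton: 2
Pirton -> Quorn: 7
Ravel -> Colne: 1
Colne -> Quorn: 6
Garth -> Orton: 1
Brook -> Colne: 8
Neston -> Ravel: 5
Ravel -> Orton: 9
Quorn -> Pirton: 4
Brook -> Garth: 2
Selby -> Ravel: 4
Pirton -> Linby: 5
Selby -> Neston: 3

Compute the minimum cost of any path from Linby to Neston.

$13

Candidate routes:
Linby - Pirton - Quorn - Neston: 2+7+4 = 13
Linby - Orton - Ravel - Colne - Quorn - Neston: 2+3+1+6+4 = 16
The minimum is $13 via Linby - Pirton - Quorn - Neston.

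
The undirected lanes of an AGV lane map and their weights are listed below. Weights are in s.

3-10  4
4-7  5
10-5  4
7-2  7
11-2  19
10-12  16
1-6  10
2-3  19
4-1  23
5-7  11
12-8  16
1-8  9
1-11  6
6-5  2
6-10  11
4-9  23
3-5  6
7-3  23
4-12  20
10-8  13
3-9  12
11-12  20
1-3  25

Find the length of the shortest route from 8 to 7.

28 s

Candidate routes:
8 → 10 → 3 → 5 → 7: 13+4+6+11 = 34
8 → 1 → 6 → 5 → 7: 9+10+2+11 = 32
8 → 10 → 5 → 7: 13+4+11 = 28
Cheapest is 8 → 10 → 5 → 7 at 28 s.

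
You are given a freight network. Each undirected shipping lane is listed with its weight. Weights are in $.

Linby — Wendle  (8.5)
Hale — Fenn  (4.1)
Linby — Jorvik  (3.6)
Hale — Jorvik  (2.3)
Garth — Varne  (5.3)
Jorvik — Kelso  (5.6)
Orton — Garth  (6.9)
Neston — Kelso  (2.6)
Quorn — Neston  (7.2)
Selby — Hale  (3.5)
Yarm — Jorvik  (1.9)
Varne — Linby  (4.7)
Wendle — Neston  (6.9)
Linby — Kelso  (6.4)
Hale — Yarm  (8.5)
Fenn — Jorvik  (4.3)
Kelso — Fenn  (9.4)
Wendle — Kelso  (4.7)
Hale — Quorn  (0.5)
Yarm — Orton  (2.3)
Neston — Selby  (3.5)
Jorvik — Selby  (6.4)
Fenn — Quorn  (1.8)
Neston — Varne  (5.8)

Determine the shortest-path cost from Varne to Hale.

$10.6

Candidate routes:
Varne–Neston–Quorn–Hale: 5.8+7.2+0.5 = 13.5
Varne–Linby–Jorvik–Hale: 4.7+3.6+2.3 = 10.6
Varne–Neston–Selby–Hale: 5.8+3.5+3.5 = 12.8
Cheapest is Varne–Linby–Jorvik–Hale at $10.6.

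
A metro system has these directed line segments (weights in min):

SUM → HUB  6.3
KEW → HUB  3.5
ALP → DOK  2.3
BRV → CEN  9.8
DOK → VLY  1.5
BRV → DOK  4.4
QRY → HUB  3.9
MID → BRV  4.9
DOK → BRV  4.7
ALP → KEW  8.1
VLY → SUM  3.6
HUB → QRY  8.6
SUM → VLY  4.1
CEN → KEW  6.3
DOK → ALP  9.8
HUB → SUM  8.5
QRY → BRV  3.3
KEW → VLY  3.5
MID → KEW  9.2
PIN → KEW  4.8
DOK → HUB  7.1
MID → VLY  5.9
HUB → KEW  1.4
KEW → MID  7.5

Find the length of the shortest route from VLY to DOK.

Compare a few routes:
VLY - SUM - HUB - KEW - MID - BRV - DOK: 3.6+6.3+1.4+7.5+4.9+4.4 = 28.1
VLY - SUM - HUB - QRY - BRV - DOK: 3.6+6.3+8.6+3.3+4.4 = 26.2
The minimum is 26.2 min via VLY - SUM - HUB - QRY - BRV - DOK.

26.2 min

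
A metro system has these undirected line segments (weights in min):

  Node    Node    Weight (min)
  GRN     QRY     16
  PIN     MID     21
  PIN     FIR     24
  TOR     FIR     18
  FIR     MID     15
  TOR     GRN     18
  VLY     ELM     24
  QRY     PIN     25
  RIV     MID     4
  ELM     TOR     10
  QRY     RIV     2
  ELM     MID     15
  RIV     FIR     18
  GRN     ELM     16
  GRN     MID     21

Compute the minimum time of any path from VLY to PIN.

60 min

Running Dijkstra from VLY:
VLY: 0
ELM: 24  (via VLY)
TOR: 34  (via ELM)
MID: 39  (via ELM)
GRN: 40  (via ELM)
RIV: 43  (via MID)
QRY: 45  (via RIV)
FIR: 52  (via TOR)
PIN: 60  (via MID)
Shortest route: VLY → ELM → MID → PIN = 60 min.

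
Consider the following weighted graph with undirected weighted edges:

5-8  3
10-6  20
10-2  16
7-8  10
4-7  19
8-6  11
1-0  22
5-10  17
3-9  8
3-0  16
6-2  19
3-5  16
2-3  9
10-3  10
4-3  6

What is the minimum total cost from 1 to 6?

Running Dijkstra from 1:
1: 0
0: 22  (via 1)
3: 38  (via 0)
4: 44  (via 3)
9: 46  (via 3)
2: 47  (via 3)
10: 48  (via 3)
5: 54  (via 3)
8: 57  (via 5)
7: 63  (via 4)
6: 66  (via 2)
Shortest route: 1 → 0 → 3 → 2 → 6 = 66.

66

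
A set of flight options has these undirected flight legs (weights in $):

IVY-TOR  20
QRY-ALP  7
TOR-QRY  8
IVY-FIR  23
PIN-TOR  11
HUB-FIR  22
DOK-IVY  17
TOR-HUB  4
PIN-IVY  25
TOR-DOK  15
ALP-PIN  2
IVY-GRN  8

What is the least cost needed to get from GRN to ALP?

$35

Compare a few routes:
GRN → IVY → PIN → ALP: 8+25+2 = 35
GRN → IVY → TOR → PIN → ALP: 8+20+11+2 = 41
The minimum is $35 via GRN → IVY → PIN → ALP.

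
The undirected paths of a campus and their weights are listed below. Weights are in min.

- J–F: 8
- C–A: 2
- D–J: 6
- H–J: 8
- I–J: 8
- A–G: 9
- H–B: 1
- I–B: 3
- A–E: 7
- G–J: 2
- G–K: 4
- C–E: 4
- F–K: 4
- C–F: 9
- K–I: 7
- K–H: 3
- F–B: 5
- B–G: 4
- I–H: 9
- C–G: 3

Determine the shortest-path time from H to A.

10 min

Compare a few routes:
H–J–G–C–A: 8+2+3+2 = 15
H–B–G–C–A: 1+4+3+2 = 10
H–K–G–C–A: 3+4+3+2 = 12
H–B–G–A: 1+4+9 = 14
Cheapest is H–B–G–C–A at 10 min.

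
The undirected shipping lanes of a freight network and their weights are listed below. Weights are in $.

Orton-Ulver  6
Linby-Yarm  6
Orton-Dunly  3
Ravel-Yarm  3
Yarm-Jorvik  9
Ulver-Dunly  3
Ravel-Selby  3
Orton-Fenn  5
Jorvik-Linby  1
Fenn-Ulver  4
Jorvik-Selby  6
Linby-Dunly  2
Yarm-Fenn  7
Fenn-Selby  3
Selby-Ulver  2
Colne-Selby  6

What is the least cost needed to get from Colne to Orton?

$14

Compare a few routes:
Colne → Selby → Ulver → Orton: 6+2+6 = 14
Colne → Selby → Ulver → Fenn → Orton: 6+2+4+5 = 17
The minimum is $14 via Colne → Selby → Ulver → Orton.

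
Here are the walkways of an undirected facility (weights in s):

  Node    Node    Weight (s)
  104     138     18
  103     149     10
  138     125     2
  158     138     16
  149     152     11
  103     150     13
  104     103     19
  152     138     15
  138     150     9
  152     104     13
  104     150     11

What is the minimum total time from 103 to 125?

24 s

Enumerating some paths:
103 - 150 - 138 - 125: 13+9+2 = 24
103 - 149 - 152 - 138 - 125: 10+11+15+2 = 38
The minimum is 24 s via 103 - 150 - 138 - 125.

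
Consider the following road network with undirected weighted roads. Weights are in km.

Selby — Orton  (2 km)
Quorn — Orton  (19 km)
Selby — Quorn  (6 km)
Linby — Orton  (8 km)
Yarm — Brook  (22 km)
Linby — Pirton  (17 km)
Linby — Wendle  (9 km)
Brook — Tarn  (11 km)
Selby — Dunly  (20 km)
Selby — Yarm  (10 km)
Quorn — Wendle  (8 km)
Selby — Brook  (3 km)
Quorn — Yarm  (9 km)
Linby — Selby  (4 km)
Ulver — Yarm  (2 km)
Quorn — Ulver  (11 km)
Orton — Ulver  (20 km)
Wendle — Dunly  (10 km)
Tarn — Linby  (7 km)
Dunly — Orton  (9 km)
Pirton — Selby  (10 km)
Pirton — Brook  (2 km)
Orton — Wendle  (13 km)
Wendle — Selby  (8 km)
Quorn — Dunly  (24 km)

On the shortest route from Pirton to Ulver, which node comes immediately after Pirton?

Compare a few routes:
Pirton–Selby–Yarm–Ulver: 10+10+2 = 22
Pirton–Brook–Selby–Yarm–Ulver: 2+3+10+2 = 17
Pirton–Brook–Selby–Quorn–Ulver: 2+3+6+11 = 22
The minimum is 17 km via Pirton–Brook–Selby–Yarm–Ulver.
So from Pirton the first move is to Brook.

Brook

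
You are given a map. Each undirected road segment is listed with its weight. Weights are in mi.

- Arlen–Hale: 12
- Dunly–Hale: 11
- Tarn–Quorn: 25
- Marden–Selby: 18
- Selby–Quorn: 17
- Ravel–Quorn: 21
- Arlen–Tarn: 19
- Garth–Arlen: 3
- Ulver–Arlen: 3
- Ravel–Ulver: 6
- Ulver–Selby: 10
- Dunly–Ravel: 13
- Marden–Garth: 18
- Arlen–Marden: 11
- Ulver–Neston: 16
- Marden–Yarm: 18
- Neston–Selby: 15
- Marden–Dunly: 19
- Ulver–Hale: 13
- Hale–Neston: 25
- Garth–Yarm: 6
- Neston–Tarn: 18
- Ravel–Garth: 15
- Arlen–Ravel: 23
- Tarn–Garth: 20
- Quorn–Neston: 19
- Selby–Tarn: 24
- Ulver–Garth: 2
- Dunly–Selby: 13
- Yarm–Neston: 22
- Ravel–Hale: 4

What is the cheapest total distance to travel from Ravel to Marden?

20 mi

Enumerating some paths:
Ravel–Ulver–Garth–Arlen–Marden: 6+2+3+11 = 22
Ravel–Ulver–Arlen–Marden: 6+3+11 = 20
Cheapest is Ravel–Ulver–Arlen–Marden at 20 mi.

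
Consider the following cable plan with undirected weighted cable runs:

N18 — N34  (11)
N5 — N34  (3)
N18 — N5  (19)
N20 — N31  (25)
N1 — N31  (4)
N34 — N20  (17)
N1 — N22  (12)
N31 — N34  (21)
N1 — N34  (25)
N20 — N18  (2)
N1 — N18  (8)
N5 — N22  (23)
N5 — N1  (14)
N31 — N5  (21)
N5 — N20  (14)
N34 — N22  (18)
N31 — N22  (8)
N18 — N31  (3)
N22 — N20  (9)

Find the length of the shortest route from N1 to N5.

14

Candidate routes:
N1–N31–N18–N34–N5: 4+3+11+3 = 21
N1–N18–N34–N5: 8+11+3 = 22
N1–N5: 14 = 14
The minimum is 14 via N1–N5.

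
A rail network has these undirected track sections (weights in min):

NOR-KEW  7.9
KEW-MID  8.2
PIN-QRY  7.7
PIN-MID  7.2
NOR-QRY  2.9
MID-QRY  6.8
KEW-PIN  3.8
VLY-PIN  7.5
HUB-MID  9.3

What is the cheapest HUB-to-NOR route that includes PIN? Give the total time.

Best HUB to PIN: HUB–MID–PIN costing 16.5
Shortest PIN→NOR: PIN–QRY–NOR = 10.6
Total via PIN: 16.5 + 10.6 = 27.1 min.

27.1 min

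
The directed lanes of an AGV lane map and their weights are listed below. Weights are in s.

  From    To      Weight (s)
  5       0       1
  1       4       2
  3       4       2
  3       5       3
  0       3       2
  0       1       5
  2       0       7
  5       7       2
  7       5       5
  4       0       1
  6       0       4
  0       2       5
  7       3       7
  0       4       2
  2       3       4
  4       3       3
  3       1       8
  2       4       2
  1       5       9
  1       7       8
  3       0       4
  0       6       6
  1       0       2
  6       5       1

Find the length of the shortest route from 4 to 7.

8 s

Compare a few routes:
4 → 0 → 2 → 3 → 5 → 7: 1+5+4+3+2 = 15
4 → 0 → 6 → 5 → 7: 1+6+1+2 = 10
4 → 3 → 5 → 7: 3+3+2 = 8
4 → 0 → 1 → 7: 1+5+8 = 14
Cheapest is 4 → 3 → 5 → 7 at 8 s.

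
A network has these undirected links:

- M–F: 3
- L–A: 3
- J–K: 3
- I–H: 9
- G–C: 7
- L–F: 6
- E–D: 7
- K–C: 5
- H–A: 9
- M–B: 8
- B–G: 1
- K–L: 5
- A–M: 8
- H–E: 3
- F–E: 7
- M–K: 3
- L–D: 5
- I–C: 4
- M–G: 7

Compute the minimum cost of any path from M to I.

12

Running Dijkstra from M:
M: 0
F: 3  (via M)
K: 3  (via M)
J: 6  (via K)
G: 7  (via M)
A: 8  (via M)
B: 8  (via M)
C: 8  (via K)
L: 8  (via K)
E: 10  (via F)
I: 12  (via C)
Shortest route: M–K–C–I = 12.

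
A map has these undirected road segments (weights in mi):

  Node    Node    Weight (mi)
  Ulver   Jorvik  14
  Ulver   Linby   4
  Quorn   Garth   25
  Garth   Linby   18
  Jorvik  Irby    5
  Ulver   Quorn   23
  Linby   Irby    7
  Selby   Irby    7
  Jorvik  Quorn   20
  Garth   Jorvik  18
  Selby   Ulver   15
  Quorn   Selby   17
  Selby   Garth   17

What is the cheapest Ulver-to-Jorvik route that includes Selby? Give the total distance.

27 mi

Best Ulver to Selby: Ulver → Selby costing 15
Best Selby to Jorvik: Selby → Irby → Jorvik costing 12
Total via Selby: 15 + 12 = 27 mi.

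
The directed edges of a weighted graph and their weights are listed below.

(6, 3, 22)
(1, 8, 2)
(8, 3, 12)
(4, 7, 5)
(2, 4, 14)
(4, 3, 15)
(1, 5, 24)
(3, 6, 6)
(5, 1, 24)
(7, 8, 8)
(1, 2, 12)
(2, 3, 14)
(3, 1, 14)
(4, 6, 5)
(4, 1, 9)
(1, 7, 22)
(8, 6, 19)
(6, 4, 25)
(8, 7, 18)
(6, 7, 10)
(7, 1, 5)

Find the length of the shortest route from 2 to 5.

Enumerating some paths:
2–4–7–1–5: 14+5+5+24 = 48
2–4–1–5: 14+9+24 = 47
Cheapest is 2–4–1–5 at 47.

47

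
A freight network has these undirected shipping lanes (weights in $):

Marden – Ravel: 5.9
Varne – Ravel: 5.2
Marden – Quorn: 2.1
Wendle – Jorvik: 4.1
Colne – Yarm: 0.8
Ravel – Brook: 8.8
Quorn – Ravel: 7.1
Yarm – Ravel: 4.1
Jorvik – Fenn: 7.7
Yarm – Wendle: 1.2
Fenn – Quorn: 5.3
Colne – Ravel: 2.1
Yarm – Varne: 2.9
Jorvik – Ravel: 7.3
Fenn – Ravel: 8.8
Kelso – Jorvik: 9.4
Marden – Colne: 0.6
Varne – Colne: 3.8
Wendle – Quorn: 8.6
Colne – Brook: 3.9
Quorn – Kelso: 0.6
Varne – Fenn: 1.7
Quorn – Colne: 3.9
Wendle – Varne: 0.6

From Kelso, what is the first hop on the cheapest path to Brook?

Quorn

Enumerating some paths:
Kelso–Quorn–Colne–Brook: 0.6+3.9+3.9 = 8.4
Kelso–Quorn–Marden–Colne–Brook: 0.6+2.1+0.6+3.9 = 7.2
Kelso–Quorn–Fenn–Varne–Wendle–Yarm–Colne–Brook: 0.6+5.3+1.7+0.6+1.2+0.8+3.9 = 14.1
Kelso–Quorn–Ravel–Colne–Brook: 0.6+7.1+2.1+3.9 = 13.7
Cheapest is Kelso–Quorn–Marden–Colne–Brook at $7.2.
So from Kelso the first move is to Quorn.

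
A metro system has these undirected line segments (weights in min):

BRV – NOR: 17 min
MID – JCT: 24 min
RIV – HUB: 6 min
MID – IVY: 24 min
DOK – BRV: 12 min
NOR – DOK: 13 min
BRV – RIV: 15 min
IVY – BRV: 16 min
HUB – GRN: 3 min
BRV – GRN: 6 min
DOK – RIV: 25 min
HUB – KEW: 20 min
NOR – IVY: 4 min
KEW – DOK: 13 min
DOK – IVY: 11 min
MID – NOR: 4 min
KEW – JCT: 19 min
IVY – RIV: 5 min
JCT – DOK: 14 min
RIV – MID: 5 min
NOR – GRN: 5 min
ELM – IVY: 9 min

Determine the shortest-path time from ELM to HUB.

Candidate routes:
ELM → IVY → NOR → MID → RIV → HUB: 9+4+4+5+6 = 28
ELM → IVY → NOR → GRN → HUB: 9+4+5+3 = 21
ELM → IVY → RIV → HUB: 9+5+6 = 20
Cheapest is ELM → IVY → RIV → HUB at 20 min.

20 min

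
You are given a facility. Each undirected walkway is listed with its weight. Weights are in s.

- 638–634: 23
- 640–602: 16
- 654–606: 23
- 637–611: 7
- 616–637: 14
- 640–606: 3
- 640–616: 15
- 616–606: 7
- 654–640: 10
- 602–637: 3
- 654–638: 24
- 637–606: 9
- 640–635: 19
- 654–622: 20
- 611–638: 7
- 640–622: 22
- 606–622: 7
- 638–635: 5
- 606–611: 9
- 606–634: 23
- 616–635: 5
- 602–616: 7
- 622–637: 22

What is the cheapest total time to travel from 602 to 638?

Settle nodes by increasing distance from 602:
602: 0
637: 3  (via 602)
616: 7  (via 602)
611: 10  (via 637)
635: 12  (via 616)
606: 12  (via 637)
640: 15  (via 606)
638: 17  (via 611)
Shortest route: 602–637–611–638 = 17 s.

17 s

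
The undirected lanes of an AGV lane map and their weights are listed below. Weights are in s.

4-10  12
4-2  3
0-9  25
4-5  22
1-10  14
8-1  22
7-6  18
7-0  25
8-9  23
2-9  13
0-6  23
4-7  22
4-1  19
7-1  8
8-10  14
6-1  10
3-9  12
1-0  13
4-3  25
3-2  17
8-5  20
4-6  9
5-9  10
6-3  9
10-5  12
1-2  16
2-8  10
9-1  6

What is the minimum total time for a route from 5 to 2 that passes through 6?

Shortest 5→6: 5 → 9 → 1 → 6 = 26
Shortest 6→2: 6 → 4 → 2 = 12
Total via 6: 26 + 12 = 38 s.

38 s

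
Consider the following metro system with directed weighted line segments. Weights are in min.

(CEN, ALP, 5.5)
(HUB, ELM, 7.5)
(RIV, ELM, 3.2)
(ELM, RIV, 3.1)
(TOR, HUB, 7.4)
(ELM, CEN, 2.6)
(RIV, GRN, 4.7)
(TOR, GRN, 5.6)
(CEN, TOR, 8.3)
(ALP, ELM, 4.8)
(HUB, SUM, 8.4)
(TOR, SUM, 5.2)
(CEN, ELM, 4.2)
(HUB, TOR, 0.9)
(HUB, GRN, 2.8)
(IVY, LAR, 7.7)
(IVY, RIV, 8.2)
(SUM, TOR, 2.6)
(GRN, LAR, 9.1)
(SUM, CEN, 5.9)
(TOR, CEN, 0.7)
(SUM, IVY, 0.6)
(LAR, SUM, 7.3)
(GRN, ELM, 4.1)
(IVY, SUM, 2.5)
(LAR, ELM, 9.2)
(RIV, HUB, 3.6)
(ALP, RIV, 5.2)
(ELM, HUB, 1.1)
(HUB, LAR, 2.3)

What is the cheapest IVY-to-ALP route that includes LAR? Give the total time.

Shortest IVY→LAR: IVY–LAR = 7.7
Best LAR to ALP: LAR–SUM–TOR–CEN–ALP costing 16.1
Total via LAR: 7.7 + 16.1 = 23.8 min.

23.8 min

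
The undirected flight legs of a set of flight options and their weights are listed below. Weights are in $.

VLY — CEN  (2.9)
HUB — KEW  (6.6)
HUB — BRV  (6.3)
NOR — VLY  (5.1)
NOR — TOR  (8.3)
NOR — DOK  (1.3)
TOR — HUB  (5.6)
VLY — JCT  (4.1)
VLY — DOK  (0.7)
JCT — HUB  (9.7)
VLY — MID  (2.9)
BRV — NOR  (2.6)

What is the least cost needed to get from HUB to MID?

Enumerating some paths:
HUB - BRV - NOR - DOK - VLY - MID: 6.3+2.6+1.3+0.7+2.9 = 13.8
HUB - JCT - VLY - MID: 9.7+4.1+2.9 = 16.7
The minimum is $13.8 via HUB - BRV - NOR - DOK - VLY - MID.

$13.8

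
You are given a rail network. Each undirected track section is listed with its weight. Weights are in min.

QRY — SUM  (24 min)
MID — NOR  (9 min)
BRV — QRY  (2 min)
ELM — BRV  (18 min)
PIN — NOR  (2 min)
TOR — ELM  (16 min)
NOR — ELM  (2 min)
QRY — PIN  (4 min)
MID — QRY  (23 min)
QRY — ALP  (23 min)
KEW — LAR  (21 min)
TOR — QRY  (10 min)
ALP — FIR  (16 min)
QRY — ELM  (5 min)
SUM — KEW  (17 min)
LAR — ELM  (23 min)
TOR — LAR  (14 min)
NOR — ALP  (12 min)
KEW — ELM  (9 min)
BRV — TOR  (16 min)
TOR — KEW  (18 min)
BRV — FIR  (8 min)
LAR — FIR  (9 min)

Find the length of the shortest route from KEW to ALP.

23 min

Running Dijkstra from KEW:
KEW: 0
ELM: 9  (via KEW)
NOR: 11  (via ELM)
PIN: 13  (via NOR)
QRY: 14  (via ELM)
BRV: 16  (via QRY)
SUM: 17  (via KEW)
TOR: 18  (via KEW)
MID: 20  (via NOR)
LAR: 21  (via KEW)
ALP: 23  (via NOR)
Shortest route: KEW–ELM–NOR–ALP = 23 min.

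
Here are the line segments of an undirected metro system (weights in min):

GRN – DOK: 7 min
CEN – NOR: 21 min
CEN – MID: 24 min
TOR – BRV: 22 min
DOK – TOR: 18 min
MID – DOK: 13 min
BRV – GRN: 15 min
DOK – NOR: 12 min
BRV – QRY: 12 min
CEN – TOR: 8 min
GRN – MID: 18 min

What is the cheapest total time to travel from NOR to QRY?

46 min

Compare a few routes:
NOR–DOK–GRN–BRV–QRY: 12+7+15+12 = 46
NOR–CEN–TOR–BRV–QRY: 21+8+22+12 = 63
Cheapest is NOR–DOK–GRN–BRV–QRY at 46 min.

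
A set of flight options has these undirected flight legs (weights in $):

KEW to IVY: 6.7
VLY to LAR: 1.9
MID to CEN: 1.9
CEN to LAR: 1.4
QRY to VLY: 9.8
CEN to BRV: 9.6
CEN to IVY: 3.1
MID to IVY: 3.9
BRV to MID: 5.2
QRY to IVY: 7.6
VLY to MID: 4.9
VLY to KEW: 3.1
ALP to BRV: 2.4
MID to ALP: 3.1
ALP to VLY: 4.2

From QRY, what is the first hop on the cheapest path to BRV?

VLY

Enumerating some paths:
QRY → IVY → MID → BRV: 7.6+3.9+5.2 = 16.7
QRY → VLY → ALP → BRV: 9.8+4.2+2.4 = 16.4
Cheapest is QRY → VLY → ALP → BRV at $16.4.
So from QRY the first move is to VLY.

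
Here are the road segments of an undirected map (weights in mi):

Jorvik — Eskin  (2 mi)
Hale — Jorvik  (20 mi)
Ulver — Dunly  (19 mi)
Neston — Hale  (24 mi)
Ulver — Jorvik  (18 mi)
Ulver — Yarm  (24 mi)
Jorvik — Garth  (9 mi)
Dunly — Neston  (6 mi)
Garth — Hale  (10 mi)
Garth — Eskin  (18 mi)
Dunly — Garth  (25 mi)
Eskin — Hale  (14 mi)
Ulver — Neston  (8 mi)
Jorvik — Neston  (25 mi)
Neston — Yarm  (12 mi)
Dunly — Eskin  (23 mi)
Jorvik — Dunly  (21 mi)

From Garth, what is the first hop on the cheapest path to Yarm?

Dunly

Candidate routes:
Garth → Jorvik → Neston → Yarm: 9+25+12 = 46
Garth → Dunly → Neston → Yarm: 25+6+12 = 43
Cheapest is Garth → Dunly → Neston → Yarm at 43 mi.
So from Garth the first move is to Dunly.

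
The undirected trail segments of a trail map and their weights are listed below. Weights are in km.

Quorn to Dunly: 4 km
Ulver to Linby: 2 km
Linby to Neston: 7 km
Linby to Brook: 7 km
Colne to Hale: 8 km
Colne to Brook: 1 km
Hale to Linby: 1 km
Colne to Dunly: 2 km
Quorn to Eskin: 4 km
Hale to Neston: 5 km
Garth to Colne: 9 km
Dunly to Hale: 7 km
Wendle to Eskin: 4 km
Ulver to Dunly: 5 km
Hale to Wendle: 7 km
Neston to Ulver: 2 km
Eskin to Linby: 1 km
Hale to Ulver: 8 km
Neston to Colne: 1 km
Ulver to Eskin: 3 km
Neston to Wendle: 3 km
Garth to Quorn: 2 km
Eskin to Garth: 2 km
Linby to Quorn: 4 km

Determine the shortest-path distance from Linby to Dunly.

7 km

Running Dijkstra from Linby:
Linby: 0
Eskin: 1  (via Linby)
Hale: 1  (via Linby)
Ulver: 2  (via Linby)
Garth: 3  (via Eskin)
Neston: 4  (via Ulver)
Quorn: 4  (via Linby)
Colne: 5  (via Neston)
Wendle: 5  (via Eskin)
Brook: 6  (via Colne)
Dunly: 7  (via Ulver)
Shortest route: Linby → Ulver → Dunly = 7 km.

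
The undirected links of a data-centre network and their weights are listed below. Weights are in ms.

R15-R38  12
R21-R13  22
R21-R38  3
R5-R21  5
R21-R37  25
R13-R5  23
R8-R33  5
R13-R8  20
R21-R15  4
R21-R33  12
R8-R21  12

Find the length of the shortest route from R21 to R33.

12 ms

Enumerating some paths:
R21 - R8 - R33: 12+5 = 17
R21 - R33: 12 = 12
The minimum is 12 ms via R21 - R33.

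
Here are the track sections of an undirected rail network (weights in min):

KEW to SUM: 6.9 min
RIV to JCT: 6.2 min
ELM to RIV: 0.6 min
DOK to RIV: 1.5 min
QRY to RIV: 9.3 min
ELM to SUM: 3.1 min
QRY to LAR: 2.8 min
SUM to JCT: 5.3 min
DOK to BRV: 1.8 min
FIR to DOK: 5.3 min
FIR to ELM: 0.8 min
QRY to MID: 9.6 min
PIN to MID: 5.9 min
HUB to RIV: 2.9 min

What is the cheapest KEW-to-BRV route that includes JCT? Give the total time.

Best KEW to JCT: KEW → SUM → JCT costing 12.2
Shortest JCT→BRV: JCT → RIV → DOK → BRV = 9.5
Total via JCT: 12.2 + 9.5 = 21.7 min.

21.7 min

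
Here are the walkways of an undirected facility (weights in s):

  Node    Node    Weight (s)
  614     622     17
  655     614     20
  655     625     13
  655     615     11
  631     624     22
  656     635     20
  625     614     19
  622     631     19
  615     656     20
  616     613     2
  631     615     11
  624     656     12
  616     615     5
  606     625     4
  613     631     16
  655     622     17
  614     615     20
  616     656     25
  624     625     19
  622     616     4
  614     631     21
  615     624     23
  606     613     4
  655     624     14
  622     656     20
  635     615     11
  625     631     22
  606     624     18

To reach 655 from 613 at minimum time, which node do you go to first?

616

Enumerating some paths:
613–616–622–655: 2+4+17 = 23
613–616–615–655: 2+5+11 = 18
613–606–625–655: 4+4+13 = 21
613–606–624–655: 4+18+14 = 36
The minimum is 18 s via 613–616–615–655.
So from 613 the first move is to 616.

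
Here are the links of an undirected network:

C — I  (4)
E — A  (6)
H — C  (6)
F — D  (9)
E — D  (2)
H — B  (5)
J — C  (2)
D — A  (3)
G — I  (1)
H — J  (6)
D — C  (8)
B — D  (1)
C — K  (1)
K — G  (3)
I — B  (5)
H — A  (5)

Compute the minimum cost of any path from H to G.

10

Settle nodes by increasing distance from H:
H: 0
A: 5  (via H)
B: 5  (via H)
C: 6  (via H)
D: 6  (via B)
J: 6  (via H)
K: 7  (via C)
E: 8  (via D)
G: 10  (via K)
Shortest route: H–C–K–G = 10.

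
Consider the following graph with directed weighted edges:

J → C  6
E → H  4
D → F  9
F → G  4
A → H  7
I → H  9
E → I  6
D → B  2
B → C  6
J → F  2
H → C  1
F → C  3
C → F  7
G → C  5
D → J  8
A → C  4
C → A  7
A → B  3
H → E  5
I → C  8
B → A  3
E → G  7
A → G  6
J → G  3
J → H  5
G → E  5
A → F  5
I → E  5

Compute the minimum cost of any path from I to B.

Compare a few routes:
I - H - C - A - B: 9+1+7+3 = 20
I - E - G - C - A - B: 5+7+5+7+3 = 27
I - E - H - C - A - B: 5+4+1+7+3 = 20
I - C - A - B: 8+7+3 = 18
The minimum is 18 via I - C - A - B.

18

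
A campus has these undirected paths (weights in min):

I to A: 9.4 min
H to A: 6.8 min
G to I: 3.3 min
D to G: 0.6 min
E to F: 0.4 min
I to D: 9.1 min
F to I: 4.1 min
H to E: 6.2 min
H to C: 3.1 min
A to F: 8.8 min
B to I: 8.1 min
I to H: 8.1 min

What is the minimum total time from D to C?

15.1 min

Running Dijkstra from D:
D: 0
G: 0.6  (via D)
I: 3.9  (via G)
F: 8  (via I)
E: 8.4  (via F)
B: 12  (via I)
H: 12  (via I)
A: 13.3  (via I)
C: 15.1  (via H)
Shortest route: D → G → I → H → C = 15.1 min.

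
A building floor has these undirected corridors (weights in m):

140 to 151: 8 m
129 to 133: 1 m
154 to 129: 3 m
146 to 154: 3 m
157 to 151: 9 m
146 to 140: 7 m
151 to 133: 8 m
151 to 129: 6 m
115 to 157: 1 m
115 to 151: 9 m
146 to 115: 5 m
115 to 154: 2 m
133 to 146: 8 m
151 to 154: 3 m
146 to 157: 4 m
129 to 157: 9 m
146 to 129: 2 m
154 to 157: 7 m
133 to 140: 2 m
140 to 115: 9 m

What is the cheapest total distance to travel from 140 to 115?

Candidate routes:
140 - 133 - 129 - 154 - 115: 2+1+3+2 = 8
140 - 115: 9 = 9
Cheapest is 140 - 133 - 129 - 154 - 115 at 8 m.

8 m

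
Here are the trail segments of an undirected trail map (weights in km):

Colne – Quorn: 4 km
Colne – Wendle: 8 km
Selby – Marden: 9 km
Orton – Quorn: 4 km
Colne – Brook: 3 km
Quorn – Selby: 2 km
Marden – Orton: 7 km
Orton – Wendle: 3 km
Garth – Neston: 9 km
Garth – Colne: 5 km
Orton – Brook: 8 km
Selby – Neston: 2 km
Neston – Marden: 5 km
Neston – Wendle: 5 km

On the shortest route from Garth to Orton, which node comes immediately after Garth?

Colne

Compare a few routes:
Garth–Colne–Quorn–Orton: 5+4+4 = 13
Garth–Colne–Brook–Orton: 5+3+8 = 16
Garth–Colne–Wendle–Orton: 5+8+3 = 16
Cheapest is Garth–Colne–Quorn–Orton at 13 km.
So from Garth the first move is to Colne.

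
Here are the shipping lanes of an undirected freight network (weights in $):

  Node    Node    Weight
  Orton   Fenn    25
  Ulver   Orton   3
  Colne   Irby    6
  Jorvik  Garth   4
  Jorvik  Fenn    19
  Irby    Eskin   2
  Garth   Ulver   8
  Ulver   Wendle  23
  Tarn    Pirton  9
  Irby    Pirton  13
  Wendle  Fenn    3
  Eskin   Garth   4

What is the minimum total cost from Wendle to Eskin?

$30

Candidate routes:
Wendle - Fenn - Jorvik - Garth - Eskin: 3+19+4+4 = 30
Wendle - Ulver - Garth - Eskin: 23+8+4 = 35
Cheapest is Wendle - Fenn - Jorvik - Garth - Eskin at $30.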